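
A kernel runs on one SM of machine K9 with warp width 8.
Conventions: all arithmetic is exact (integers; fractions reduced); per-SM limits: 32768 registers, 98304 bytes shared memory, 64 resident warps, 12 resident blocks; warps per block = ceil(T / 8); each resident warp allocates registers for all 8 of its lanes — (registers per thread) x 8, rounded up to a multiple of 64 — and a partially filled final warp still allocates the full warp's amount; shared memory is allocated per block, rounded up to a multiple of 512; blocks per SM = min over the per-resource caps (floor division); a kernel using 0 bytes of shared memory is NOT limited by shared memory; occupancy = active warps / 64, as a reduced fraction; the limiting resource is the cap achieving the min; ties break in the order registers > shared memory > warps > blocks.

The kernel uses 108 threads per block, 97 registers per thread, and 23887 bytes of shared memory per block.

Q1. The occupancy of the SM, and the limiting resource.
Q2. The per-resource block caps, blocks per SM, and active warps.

Answer: occupancy 7/16, limited by registers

registers: 2 blocks
shared memory: 4 blocks
warps: 4 blocks
blocks: 12 blocks

Answer: 2 blocks, 28 active warps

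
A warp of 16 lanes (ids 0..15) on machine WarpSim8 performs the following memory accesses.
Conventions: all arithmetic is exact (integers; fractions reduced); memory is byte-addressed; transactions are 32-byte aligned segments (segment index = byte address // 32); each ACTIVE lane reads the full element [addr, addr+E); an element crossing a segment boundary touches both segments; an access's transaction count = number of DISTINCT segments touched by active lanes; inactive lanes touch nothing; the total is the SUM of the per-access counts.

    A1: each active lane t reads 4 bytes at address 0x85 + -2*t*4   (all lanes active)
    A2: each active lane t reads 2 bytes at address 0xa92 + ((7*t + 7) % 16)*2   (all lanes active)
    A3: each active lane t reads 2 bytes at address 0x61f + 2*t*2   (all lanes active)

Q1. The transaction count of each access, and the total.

A1: 5 transactions
A2: 2 transactions
A3: 3 transactions

Answer: 5,2,3; total 10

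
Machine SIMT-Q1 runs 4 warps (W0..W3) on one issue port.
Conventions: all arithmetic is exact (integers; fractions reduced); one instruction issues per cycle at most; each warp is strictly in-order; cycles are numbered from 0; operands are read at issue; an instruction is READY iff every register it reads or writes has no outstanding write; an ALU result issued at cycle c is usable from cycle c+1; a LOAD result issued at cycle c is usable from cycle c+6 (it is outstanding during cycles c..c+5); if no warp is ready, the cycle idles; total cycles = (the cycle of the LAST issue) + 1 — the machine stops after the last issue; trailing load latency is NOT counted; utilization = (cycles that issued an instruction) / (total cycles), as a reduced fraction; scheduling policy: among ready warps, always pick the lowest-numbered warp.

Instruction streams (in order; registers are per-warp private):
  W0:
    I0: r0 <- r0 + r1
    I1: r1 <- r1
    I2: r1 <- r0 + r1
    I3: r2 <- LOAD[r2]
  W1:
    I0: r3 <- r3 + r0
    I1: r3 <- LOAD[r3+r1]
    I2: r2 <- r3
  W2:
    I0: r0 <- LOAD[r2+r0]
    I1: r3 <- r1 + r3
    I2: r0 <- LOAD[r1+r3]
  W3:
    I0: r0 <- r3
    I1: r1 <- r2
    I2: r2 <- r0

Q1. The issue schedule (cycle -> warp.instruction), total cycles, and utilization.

cycle 0: W0.I0
cycle 1: W0.I1
cycle 2: W0.I2
cycle 3: W0.I3
cycle 4: W1.I0
cycle 5: W1.I1
cycle 6: W2.I0
cycle 7: W2.I1
cycle 8: W3.I0
cycle 9: W3.I1
cycle 10: W3.I2
cycle 11: W1.I2
cycle 12: W2.I2

Answer: 13 cycles, utilization 1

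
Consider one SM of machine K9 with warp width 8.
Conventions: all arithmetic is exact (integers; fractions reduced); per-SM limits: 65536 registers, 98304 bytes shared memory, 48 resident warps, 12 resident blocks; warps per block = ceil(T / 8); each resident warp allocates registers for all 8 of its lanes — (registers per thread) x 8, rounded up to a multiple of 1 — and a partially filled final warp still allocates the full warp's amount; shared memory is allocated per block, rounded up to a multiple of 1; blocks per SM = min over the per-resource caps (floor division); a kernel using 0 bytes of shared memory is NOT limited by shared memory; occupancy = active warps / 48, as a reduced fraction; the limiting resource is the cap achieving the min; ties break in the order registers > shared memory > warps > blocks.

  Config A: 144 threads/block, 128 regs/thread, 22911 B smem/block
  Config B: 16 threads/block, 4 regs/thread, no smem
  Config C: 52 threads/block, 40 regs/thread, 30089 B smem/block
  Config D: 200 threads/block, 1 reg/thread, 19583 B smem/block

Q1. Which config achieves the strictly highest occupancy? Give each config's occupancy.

occupancies: A 3/4, B 1/2, C 7/16, D 25/48

Answer: A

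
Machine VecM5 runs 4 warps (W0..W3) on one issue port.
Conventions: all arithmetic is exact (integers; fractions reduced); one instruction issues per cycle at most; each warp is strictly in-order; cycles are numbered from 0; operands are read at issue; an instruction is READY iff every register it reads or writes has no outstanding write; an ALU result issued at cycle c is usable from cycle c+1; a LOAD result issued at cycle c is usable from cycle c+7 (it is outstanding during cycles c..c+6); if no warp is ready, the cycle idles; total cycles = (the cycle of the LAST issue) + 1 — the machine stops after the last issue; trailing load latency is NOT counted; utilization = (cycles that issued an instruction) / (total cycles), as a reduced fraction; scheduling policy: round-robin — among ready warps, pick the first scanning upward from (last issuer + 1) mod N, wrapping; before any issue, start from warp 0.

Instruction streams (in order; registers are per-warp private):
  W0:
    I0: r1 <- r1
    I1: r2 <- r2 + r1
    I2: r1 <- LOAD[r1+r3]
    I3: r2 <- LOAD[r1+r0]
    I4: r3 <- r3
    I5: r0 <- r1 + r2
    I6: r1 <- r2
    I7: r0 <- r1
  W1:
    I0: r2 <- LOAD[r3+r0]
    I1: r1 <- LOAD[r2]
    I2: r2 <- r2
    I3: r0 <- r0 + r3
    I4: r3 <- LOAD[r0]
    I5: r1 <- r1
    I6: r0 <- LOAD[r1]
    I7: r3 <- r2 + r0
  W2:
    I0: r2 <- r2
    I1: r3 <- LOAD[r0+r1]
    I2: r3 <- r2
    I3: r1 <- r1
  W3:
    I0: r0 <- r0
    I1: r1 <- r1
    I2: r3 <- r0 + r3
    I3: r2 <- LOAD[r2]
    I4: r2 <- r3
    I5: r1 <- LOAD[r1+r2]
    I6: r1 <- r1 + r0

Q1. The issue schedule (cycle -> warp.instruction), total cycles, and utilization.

cycle 0: W0.I0
cycle 1: W1.I0
cycle 2: W2.I0
cycle 3: W3.I0
cycle 4: W0.I1
cycle 5: W2.I1
cycle 6: W3.I1
cycle 7: W0.I2
cycle 8: W1.I1
cycle 9: W3.I2
cycle 10: W1.I2
cycle 11: W3.I3
cycle 12: W1.I3
cycle 13: W2.I2
cycle 14: W0.I3
cycle 15: W1.I4
cycle 16: W2.I3
cycle 17: W0.I4
cycle 18: W1.I5
cycle 19: W3.I4
cycle 20: W1.I6
cycle 21: W3.I5
cycle 22: W0.I5
cycle 23: W0.I6
cycle 24: W0.I7
cycle 25: idle
cycle 26: idle
cycle 27: W1.I7
cycle 28: W3.I6

Answer: 29 cycles, utilization 27/29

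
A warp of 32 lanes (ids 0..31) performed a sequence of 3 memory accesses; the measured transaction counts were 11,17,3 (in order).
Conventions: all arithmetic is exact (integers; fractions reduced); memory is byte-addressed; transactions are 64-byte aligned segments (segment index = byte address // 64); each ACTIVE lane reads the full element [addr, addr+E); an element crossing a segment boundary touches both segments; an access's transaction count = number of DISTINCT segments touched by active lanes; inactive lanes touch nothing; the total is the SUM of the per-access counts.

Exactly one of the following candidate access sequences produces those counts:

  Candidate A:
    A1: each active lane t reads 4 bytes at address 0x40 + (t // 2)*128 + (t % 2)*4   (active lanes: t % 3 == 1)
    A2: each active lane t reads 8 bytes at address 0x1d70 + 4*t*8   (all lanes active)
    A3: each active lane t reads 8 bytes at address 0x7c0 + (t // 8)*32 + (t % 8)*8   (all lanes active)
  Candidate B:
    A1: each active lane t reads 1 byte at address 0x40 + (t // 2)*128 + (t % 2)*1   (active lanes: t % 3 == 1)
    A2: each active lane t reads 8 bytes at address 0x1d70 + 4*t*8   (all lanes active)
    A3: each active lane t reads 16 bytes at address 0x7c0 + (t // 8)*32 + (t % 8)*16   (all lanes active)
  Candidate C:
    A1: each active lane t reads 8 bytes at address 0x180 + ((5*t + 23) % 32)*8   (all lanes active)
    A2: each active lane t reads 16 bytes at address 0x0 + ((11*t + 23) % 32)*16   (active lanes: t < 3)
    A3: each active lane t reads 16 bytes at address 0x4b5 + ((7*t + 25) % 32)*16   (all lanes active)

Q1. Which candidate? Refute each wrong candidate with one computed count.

B: A3 gives 4 transactions, not 3
C: A1 gives 4 transactions, not 11
A: all counts match (11,17,3)

Answer: A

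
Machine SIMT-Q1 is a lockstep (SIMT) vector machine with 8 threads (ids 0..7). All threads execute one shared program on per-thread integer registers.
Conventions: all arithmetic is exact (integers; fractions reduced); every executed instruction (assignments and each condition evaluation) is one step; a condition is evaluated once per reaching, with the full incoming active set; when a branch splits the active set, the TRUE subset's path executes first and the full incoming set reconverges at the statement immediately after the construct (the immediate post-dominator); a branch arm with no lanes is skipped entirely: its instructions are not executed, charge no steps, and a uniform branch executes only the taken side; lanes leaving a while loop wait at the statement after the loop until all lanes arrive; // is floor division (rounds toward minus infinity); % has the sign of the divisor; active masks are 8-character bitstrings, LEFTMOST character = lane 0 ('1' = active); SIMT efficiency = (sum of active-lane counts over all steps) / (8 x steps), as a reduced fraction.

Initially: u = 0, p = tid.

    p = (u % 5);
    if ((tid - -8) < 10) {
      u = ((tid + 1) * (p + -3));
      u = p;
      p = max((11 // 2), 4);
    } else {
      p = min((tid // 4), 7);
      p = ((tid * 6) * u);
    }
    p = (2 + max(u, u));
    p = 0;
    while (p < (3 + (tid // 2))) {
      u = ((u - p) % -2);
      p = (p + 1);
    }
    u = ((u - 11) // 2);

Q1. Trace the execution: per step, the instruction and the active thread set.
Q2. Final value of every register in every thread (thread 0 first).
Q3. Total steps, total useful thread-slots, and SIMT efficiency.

step 0: p <- (u % 5)                 11111111
step 1: eval ((tid - -8) < 10)       11111111
step 2: u <- ((tid + 1) * (p + -3))  11000000
step 3: u <- p                       11000000
step 4: p <- max((11 // 2), 4)       11000000
step 5: p <- min((tid // 4), 7)      00111111
step 6: p <- ((tid * 6) * u)         00111111
step 7: p <- (2 + max(u, u))         11111111
step 8: p <- 0                       11111111
step 9: eval (p < (3 + (tid // 2)))  11111111
step 10: u <- ((u - p) % -2)          11111111
step 11: p <- (p + 1)                 11111111
step 12: eval (p < (3 + (tid // 2)))  11111111
step 13: u <- ((u - p) % -2)          11111111
step 14: p <- (p + 1)                 11111111
step 15: eval (p < (3 + (tid // 2)))  11111111
step 16: u <- ((u - p) % -2)          11111111
step 17: p <- (p + 1)                 11111111
step 18: eval (p < (3 + (tid // 2)))  11111111
step 19: u <- ((u - p) % -2)          00111111
step 20: p <- (p + 1)                 00111111
step 21: eval (p < (3 + (tid // 2)))  00111111
step 22: u <- ((u - p) % -2)          00001111
step 23: p <- (p + 1)                 00001111
step 24: eval (p < (3 + (tid // 2)))  00001111
step 25: u <- ((u - p) % -2)          00000011
step 26: p <- (p + 1)                 00000011
step 27: eval (p < (3 + (tid // 2)))  00000011
step 28: u <- ((u - 11) // 2)         11111111

Answer: 29 steps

u: -6,-6,-6,-6,-6,-6,-6,-6
p: 3,3,4,4,5,5,6,6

steps = 29; useful = 174; efficiency = 174/232 = 3/4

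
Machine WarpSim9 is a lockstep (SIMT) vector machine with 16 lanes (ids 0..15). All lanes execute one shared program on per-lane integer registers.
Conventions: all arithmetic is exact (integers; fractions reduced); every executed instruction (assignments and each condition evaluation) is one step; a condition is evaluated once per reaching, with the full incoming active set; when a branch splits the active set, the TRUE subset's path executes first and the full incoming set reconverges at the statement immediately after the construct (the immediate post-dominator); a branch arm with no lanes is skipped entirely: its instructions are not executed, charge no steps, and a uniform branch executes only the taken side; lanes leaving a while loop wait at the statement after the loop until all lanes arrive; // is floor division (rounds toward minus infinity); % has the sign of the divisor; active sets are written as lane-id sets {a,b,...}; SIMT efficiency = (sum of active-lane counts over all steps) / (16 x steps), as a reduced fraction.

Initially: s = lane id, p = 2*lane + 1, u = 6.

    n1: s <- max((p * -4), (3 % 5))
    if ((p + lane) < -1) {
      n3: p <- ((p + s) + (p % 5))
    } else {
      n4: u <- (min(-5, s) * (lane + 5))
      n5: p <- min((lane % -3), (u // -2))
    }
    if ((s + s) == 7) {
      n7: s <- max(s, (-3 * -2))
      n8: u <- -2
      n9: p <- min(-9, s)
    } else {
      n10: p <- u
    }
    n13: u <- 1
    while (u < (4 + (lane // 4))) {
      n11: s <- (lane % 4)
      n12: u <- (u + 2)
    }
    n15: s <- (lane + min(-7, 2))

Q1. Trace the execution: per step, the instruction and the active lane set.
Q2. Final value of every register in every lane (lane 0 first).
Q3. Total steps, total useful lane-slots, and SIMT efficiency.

step 0: s <- max((p * -4), (3 % 5))  {0,1,2,3,4,5,6,7,8,9,10,11,12,13,14,15}
step 1: eval ((p + lane) < -1)       {0,1,2,3,4,5,6,7,8,9,10,11,12,13,14,15}
step 2: u <- (min(-5, s) * (lane + 5)) {0,1,2,3,4,5,6,7,8,9,10,11,12,13,14,15}
step 3: p <- min((lane % -3), (u // -2)) {0,1,2,3,4,5,6,7,8,9,10,11,12,13,14,15}
step 4: eval ((s + s) == 7)          {0,1,2,3,4,5,6,7,8,9,10,11,12,13,14,15}
step 5: p <- u                       {0,1,2,3,4,5,6,7,8,9,10,11,12,13,14,15}
step 6: u <- 1                       {0,1,2,3,4,5,6,7,8,9,10,11,12,13,14,15}
step 7: eval (u < (4 + (lane // 4))) {0,1,2,3,4,5,6,7,8,9,10,11,12,13,14,15}
step 8: s <- (lane % 4)              {0,1,2,3,4,5,6,7,8,9,10,11,12,13,14,15}
step 9: u <- (u + 2)                 {0,1,2,3,4,5,6,7,8,9,10,11,12,13,14,15}
step 10: eval (u < (4 + (lane // 4))) {0,1,2,3,4,5,6,7,8,9,10,11,12,13,14,15}
step 11: s <- (lane % 4)              {0,1,2,3,4,5,6,7,8,9,10,11,12,13,14,15}
step 12: u <- (u + 2)                 {0,1,2,3,4,5,6,7,8,9,10,11,12,13,14,15}
step 13: eval (u < (4 + (lane // 4))) {0,1,2,3,4,5,6,7,8,9,10,11,12,13,14,15}
step 14: s <- (lane % 4)              {8,9,10,11,12,13,14,15}
step 15: u <- (u + 2)                 {8,9,10,11,12,13,14,15}
step 16: eval (u < (4 + (lane // 4))) {8,9,10,11,12,13,14,15}
step 17: s <- (lane + min(-7, 2))     {0,1,2,3,4,5,6,7,8,9,10,11,12,13,14,15}

Answer: 18 steps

s: -7,-6,-5,-4,-3,-2,-1,0,1,2,3,4,5,6,7,8
p: -25,-30,-35,-40,-45,-50,-55,-60,-65,-70,-75,-80,-85,-90,-95,-100
u: 5,5,5,5,5,5,5,5,7,7,7,7,7,7,7,7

steps = 18; useful = 264; efficiency = 264/288 = 11/12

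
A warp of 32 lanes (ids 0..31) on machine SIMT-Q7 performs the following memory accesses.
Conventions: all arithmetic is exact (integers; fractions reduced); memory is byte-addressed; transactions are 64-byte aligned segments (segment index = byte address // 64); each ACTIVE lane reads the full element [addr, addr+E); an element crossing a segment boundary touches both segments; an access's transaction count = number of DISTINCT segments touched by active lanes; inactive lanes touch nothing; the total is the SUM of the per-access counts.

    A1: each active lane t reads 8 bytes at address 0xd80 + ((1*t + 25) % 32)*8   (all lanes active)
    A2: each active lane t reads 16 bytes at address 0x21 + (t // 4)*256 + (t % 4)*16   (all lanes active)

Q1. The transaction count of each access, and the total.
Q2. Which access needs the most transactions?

A1: 4 transactions
A2: 16 transactions

Answer: 4,16; total 20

Answer: A2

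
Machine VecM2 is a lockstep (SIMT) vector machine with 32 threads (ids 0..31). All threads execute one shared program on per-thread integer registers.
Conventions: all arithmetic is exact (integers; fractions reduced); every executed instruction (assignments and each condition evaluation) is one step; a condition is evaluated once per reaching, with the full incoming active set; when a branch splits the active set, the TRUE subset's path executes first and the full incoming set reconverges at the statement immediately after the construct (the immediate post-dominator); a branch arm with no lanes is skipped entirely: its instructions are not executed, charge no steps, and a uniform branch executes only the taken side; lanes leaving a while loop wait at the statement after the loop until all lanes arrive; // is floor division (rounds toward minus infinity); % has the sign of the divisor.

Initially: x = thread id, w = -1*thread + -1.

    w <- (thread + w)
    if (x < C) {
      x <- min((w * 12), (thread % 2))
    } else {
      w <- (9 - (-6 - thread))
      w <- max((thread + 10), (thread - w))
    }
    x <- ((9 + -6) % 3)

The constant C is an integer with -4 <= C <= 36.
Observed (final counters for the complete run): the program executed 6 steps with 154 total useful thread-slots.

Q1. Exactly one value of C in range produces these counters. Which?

Answer: C = 6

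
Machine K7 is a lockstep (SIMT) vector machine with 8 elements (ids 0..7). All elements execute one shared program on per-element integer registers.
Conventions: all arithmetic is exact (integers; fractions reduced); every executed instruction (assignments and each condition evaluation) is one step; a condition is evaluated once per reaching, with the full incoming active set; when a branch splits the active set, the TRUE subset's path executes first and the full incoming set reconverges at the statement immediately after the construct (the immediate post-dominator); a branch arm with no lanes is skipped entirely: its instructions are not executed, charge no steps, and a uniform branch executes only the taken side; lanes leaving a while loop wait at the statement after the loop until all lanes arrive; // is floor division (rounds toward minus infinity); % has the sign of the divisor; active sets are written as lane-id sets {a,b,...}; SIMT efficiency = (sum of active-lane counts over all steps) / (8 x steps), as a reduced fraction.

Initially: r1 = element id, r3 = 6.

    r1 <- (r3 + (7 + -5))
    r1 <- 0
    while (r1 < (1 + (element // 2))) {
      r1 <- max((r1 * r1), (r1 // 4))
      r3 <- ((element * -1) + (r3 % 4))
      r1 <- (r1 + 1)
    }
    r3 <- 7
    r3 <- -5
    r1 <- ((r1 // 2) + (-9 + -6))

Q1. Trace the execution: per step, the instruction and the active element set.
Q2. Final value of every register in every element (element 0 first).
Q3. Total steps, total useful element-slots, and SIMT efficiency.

step 0: r1 <- (r3 + (7 + -5))        {0,1,2,3,4,5,6,7}
step 1: r1 <- 0                      {0,1,2,3,4,5,6,7}
step 2: eval (r1 < (1 + (element // 2))) {0,1,2,3,4,5,6,7}
step 3: r1 <- max((r1 * r1), (r1 // 4)) {0,1,2,3,4,5,6,7}
step 4: r3 <- ((element * -1) + (r3 % 4)) {0,1,2,3,4,5,6,7}
step 5: r1 <- (r1 + 1)               {0,1,2,3,4,5,6,7}
step 6: eval (r1 < (1 + (element // 2))) {0,1,2,3,4,5,6,7}
step 7: r1 <- max((r1 * r1), (r1 // 4)) {2,3,4,5,6,7}
step 8: r3 <- ((element * -1) + (r3 % 4)) {2,3,4,5,6,7}
step 9: r1 <- (r1 + 1)               {2,3,4,5,6,7}
step 10: eval (r1 < (1 + (element // 2))) {2,3,4,5,6,7}
step 11: r1 <- max((r1 * r1), (r1 // 4)) {4,5,6,7}
step 12: r3 <- ((element * -1) + (r3 % 4)) {4,5,6,7}
step 13: r1 <- (r1 + 1)               {4,5,6,7}
step 14: eval (r1 < (1 + (element // 2))) {4,5,6,7}
step 15: r3 <- 7                      {0,1,2,3,4,5,6,7}
step 16: r3 <- -5                     {0,1,2,3,4,5,6,7}
step 17: r1 <- ((r1 // 2) + (-9 + -6)) {0,1,2,3,4,5,6,7}

Answer: 18 steps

r1: -15,-15,-14,-14,-13,-13,-13,-13
r3: -5,-5,-5,-5,-5,-5,-5,-5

steps = 18; useful = 120; efficiency = 120/144 = 5/6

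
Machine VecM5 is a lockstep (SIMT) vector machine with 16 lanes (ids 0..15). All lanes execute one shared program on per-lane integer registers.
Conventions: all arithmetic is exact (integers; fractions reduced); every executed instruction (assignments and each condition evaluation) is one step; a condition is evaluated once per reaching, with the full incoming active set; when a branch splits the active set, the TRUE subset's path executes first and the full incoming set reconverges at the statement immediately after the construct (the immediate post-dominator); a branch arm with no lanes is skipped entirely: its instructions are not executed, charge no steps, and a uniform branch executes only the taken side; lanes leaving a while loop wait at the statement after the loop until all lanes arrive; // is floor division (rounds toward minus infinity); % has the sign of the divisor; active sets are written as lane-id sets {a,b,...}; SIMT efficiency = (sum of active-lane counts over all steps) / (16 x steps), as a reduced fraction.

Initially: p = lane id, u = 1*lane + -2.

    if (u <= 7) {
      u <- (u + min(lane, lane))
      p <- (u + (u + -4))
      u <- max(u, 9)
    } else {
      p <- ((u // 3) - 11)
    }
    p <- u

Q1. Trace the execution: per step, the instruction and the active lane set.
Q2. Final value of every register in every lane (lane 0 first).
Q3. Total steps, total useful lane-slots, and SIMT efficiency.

step 0: eval (u <= 7)                {0,1,2,3,4,5,6,7,8,9,10,11,12,13,14,15}
step 1: u <- (u + min(lane, lane))   {0,1,2,3,4,5,6,7,8,9}
step 2: p <- (u + (u + -4))          {0,1,2,3,4,5,6,7,8,9}
step 3: u <- max(u, 9)               {0,1,2,3,4,5,6,7,8,9}
step 4: p <- ((u // 3) - 11)         {10,11,12,13,14,15}
step 5: p <- u                       {0,1,2,3,4,5,6,7,8,9,10,11,12,13,14,15}

Answer: 6 steps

p: 9,9,9,9,9,9,10,12,14,16,8,9,10,11,12,13
u: 9,9,9,9,9,9,10,12,14,16,8,9,10,11,12,13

steps = 6; useful = 68; efficiency = 68/96 = 17/24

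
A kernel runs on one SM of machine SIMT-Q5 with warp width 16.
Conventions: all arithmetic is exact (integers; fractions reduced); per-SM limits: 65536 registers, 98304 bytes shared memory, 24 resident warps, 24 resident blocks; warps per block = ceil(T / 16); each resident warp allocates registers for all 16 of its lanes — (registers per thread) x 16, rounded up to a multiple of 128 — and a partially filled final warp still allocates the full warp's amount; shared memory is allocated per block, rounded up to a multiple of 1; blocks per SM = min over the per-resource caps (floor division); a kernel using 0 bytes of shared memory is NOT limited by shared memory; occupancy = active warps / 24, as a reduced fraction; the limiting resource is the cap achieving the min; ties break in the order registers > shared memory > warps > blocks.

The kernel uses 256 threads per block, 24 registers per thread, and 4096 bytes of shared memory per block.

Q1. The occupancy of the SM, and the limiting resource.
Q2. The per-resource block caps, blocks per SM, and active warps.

Answer: occupancy 2/3, limited by warps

registers: 10 blocks
shared memory: 24 blocks
warps: 1 block
blocks: 24 blocks

Answer: 1 block, 16 active warps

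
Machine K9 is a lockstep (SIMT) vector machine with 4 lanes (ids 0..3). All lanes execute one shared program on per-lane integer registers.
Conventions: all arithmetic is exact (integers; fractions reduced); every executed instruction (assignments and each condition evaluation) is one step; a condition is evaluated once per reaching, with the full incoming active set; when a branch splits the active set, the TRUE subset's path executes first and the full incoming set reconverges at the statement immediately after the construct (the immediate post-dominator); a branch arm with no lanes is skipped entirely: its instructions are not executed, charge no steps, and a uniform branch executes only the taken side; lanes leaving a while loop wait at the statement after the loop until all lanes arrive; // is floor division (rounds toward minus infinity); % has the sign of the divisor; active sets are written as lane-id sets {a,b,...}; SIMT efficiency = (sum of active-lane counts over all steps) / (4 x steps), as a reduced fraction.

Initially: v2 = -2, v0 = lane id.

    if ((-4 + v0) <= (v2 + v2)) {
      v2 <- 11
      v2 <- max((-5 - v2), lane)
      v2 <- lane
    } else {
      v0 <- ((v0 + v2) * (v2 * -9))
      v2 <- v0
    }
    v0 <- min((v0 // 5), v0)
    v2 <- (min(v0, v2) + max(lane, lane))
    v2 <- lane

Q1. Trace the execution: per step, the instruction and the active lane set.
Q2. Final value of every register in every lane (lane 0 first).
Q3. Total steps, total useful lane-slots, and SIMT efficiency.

step 0: eval ((-4 + v0) <= (v2 + v2)) {0,1,2,3}
step 1: v2 <- 11                     {0}
step 2: v2 <- max((-5 - v2), lane)   {0}
step 3: v2 <- lane                   {0}
step 4: v0 <- ((v0 + v2) * (v2 * -9)) {1,2,3}
step 5: v2 <- v0                     {1,2,3}
step 6: v0 <- min((v0 // 5), v0)     {0,1,2,3}
step 7: v2 <- (min(v0, v2) + max(lane, lane)) {0,1,2,3}
step 8: v2 <- lane                   {0,1,2,3}

Answer: 9 steps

v2: 0,1,2,3
v0: 0,-18,0,3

steps = 9; useful = 25; efficiency = 25/36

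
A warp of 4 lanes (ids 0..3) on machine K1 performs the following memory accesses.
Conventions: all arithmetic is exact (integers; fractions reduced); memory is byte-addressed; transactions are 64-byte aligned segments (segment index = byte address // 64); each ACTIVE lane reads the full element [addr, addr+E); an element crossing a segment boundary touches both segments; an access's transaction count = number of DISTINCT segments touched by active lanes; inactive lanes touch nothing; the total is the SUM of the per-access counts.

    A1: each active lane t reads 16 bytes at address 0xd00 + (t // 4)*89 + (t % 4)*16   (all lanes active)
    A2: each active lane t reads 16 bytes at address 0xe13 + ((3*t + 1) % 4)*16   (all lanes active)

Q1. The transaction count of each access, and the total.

A1: 1 transaction
A2: 2 transactions

Answer: 1,2; total 3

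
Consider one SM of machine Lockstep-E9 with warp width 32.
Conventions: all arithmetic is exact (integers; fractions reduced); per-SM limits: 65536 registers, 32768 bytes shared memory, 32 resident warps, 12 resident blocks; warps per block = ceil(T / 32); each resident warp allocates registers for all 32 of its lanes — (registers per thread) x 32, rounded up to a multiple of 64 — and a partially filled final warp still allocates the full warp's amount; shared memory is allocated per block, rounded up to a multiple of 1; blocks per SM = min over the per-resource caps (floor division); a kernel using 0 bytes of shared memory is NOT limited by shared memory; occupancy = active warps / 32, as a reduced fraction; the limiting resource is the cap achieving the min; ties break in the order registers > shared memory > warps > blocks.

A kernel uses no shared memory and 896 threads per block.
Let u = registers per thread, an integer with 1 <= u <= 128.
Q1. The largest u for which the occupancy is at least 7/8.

Answer: u = 72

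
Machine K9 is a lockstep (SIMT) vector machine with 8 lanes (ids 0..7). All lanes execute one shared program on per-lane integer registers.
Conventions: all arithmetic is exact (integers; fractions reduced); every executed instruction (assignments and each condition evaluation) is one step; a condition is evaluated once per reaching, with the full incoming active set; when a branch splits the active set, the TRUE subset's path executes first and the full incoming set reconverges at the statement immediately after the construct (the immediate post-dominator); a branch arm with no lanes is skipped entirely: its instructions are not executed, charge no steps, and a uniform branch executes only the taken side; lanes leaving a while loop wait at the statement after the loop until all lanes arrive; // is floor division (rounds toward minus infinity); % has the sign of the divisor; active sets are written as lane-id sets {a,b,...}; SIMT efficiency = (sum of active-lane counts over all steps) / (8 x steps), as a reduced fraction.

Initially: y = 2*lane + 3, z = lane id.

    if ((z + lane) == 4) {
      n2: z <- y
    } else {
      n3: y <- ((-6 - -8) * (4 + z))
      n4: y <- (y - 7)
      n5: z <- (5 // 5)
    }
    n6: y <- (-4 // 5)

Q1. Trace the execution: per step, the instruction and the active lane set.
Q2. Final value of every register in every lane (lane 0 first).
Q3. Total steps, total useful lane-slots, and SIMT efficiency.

step 0: eval ((z + lane) == 4)       {0,1,2,3,4,5,6,7}
step 1: z <- y                       {2}
step 2: y <- ((-6 - -8) * (4 + z))   {0,1,3,4,5,6,7}
step 3: y <- (y - 7)                 {0,1,3,4,5,6,7}
step 4: z <- (5 // 5)                {0,1,3,4,5,6,7}
step 5: y <- (-4 // 5)               {0,1,2,3,4,5,6,7}

Answer: 6 steps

y: -1,-1,-1,-1,-1,-1,-1,-1
z: 1,1,7,1,1,1,1,1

steps = 6; useful = 38; efficiency = 38/48 = 19/24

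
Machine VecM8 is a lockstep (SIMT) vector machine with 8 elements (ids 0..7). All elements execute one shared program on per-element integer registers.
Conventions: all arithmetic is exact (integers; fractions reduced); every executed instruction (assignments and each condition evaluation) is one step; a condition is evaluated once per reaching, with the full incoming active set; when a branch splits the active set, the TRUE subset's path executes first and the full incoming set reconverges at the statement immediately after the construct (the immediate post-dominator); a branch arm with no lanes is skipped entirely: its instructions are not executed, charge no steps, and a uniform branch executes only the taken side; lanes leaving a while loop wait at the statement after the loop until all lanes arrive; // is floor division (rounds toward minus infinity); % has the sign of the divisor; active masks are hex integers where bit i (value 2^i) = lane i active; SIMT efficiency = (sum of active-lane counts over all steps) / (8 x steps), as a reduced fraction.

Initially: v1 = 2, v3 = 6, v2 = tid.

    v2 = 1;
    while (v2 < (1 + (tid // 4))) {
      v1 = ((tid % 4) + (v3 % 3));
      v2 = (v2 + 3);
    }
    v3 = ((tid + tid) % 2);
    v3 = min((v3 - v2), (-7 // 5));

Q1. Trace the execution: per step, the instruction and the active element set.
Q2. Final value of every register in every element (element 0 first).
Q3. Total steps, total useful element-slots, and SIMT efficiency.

step 0: v2 <- 1                      0xff
step 1: eval (v2 < (1 + (tid // 4))) 0xff
step 2: v1 <- ((tid % 4) + (v3 % 3)) 0xf0
step 3: v2 <- (v2 + 3)               0xf0
step 4: eval (v2 < (1 + (tid // 4))) 0xf0
step 5: v3 <- ((tid + tid) % 2)      0xff
step 6: v3 <- min((v3 - v2), (-7 // 5)) 0xff

Answer: 7 steps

v1: 2,2,2,2,0,1,2,3
v3: -2,-2,-2,-2,-4,-4,-4,-4
v2: 1,1,1,1,4,4,4,4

steps = 7; useful = 44; efficiency = 44/56 = 11/14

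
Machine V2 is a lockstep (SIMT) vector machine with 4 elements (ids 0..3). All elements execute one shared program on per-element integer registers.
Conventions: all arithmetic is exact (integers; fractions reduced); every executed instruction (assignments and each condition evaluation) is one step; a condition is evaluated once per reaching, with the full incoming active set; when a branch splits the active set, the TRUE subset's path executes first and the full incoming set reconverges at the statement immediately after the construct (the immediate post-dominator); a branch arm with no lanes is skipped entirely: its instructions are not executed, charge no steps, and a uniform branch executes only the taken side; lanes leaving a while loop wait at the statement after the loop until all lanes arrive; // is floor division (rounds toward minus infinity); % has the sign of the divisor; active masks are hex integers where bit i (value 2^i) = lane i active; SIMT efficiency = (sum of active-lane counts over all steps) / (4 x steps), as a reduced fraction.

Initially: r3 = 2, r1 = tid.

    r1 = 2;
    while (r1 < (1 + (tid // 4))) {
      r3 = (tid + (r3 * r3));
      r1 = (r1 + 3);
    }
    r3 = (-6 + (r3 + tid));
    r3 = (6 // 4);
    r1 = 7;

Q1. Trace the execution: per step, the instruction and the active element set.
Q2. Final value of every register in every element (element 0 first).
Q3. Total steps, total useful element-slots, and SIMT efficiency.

step 0: r1 <- 2                      0xf
step 1: eval (r1 < (1 + (tid // 4))) 0xf
step 2: r3 <- (-6 + (r3 + tid))      0xf
step 3: r3 <- (6 // 4)               0xf
step 4: r1 <- 7                      0xf

Answer: 5 steps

r3: 1,1,1,1
r1: 7,7,7,7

steps = 5; useful = 20; efficiency = 20/20 = 1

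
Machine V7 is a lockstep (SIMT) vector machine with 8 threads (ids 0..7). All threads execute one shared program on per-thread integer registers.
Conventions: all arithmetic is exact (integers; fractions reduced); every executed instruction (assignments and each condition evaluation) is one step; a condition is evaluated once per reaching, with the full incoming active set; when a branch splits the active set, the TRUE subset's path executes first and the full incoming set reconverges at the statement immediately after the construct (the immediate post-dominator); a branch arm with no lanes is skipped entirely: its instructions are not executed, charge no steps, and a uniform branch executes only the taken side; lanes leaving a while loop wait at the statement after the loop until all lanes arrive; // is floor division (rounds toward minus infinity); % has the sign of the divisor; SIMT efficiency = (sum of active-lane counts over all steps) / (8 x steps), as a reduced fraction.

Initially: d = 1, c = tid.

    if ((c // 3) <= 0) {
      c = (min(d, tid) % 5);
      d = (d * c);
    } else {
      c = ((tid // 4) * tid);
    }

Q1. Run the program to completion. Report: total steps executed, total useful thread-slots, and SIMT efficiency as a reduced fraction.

Answer: 4 steps, 19 useful, 19/32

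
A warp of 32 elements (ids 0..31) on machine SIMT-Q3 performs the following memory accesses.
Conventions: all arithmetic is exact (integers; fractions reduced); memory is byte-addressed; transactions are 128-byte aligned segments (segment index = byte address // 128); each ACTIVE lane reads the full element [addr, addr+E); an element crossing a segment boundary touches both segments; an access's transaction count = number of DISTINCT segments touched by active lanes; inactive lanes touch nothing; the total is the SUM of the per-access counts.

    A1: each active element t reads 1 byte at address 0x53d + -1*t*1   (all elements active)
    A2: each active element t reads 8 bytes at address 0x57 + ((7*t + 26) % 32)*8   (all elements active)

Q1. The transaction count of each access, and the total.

A1: 1 transaction
A2: 3 transactions

Answer: 1,3; total 4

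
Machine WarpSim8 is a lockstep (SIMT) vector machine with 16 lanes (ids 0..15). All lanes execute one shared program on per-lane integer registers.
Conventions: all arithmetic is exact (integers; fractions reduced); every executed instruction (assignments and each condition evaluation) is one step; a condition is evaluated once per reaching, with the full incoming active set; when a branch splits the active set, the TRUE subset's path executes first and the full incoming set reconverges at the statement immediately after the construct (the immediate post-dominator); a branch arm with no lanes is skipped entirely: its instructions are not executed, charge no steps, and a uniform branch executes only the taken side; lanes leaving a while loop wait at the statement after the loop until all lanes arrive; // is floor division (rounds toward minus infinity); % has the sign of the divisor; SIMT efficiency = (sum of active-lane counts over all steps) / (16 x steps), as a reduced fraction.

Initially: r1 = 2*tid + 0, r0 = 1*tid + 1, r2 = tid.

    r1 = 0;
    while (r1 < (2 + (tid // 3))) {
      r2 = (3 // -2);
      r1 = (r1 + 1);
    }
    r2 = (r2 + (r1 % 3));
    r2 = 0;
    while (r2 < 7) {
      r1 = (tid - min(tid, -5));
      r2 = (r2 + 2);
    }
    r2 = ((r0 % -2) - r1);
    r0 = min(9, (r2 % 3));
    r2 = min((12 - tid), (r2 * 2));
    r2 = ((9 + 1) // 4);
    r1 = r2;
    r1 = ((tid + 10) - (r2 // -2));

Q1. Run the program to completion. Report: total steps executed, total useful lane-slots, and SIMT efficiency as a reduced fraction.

Answer: 44 steps, 569 useful, 569/704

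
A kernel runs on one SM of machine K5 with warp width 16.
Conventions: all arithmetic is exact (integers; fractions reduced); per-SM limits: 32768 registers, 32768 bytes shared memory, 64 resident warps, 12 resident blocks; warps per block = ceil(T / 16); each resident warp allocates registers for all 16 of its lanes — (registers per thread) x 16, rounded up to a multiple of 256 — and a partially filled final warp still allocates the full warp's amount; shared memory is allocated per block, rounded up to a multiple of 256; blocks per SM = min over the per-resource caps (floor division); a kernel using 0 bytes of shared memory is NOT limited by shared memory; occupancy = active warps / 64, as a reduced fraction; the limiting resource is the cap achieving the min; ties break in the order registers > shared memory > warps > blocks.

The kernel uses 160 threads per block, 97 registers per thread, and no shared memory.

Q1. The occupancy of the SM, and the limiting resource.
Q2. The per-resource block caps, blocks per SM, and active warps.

Answer: occupancy 5/32, limited by registers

registers: 1 block
shared memory: no limit (kernel uses none)
warps: 6 blocks
blocks: 12 blocks

Answer: 1 block, 10 active warps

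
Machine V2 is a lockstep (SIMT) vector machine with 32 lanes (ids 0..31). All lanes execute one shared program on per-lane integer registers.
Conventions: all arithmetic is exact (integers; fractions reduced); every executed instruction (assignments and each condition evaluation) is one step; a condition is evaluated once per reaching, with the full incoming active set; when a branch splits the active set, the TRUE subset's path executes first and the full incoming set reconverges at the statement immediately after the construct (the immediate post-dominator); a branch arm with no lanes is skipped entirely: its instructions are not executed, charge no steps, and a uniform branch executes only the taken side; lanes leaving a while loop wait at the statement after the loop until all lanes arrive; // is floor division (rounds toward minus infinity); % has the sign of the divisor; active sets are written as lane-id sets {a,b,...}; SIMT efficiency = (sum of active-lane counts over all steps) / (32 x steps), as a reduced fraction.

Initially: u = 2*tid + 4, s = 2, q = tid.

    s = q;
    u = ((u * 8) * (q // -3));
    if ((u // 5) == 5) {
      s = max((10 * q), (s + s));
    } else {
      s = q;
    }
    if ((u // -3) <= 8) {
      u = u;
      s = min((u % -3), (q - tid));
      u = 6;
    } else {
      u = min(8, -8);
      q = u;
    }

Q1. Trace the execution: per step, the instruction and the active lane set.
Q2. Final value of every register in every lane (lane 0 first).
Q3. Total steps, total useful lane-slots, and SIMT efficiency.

step 0: s <- q                       {0,1,2,3,4,5,6,7,8,9,10,11,12,13,14,15,16,17,18,19,20,21,22,23,24,25,26,27,28,29,30,31}
step 1: u <- ((u * 8) * (q // -3))   {0,1,2,3,4,5,6,7,8,9,10,11,12,13,14,15,16,17,18,19,20,21,22,23,24,25,26,27,28,29,30,31}
step 2: eval ((u // 5) == 5)         {0,1,2,3,4,5,6,7,8,9,10,11,12,13,14,15,16,17,18,19,20,21,22,23,24,25,26,27,28,29,30,31}
step 3: s <- q                       {0,1,2,3,4,5,6,7,8,9,10,11,12,13,14,15,16,17,18,19,20,21,22,23,24,25,26,27,28,29,30,31}
step 4: eval ((u // -3) <= 8)        {0,1,2,3,4,5,6,7,8,9,10,11,12,13,14,15,16,17,18,19,20,21,22,23,24,25,26,27,28,29,30,31}
step 5: u <- u                       {0}
step 6: s <- min((u % -3), (q - tid)) {0}
step 7: u <- 6                       {0}
step 8: u <- min(8, -8)              {1,2,3,4,5,6,7,8,9,10,11,12,13,14,15,16,17,18,19,20,21,22,23,24,25,26,27,28,29,30,31}
step 9: q <- u                       {1,2,3,4,5,6,7,8,9,10,11,12,13,14,15,16,17,18,19,20,21,22,23,24,25,26,27,28,29,30,31}

Answer: 10 steps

u: 6,-8,-8,-8,-8,-8,-8,-8,-8,-8,-8,-8,-8,-8,-8,-8,-8,-8,-8,-8,-8,-8,-8,-8,-8,-8,-8,-8,-8,-8,-8,-8
s: 0,1,2,3,4,5,6,7,8,9,10,11,12,13,14,15,16,17,18,19,20,21,22,23,24,25,26,27,28,29,30,31
q: 0,-8,-8,-8,-8,-8,-8,-8,-8,-8,-8,-8,-8,-8,-8,-8,-8,-8,-8,-8,-8,-8,-8,-8,-8,-8,-8,-8,-8,-8,-8,-8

steps = 10; useful = 225; efficiency = 225/320 = 45/64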